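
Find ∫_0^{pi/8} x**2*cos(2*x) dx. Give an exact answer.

Integrate by parts twice (u = x^2, dv = cos(2*x) dx).
An antiderivative is F(x) = x**2*sin(2*x)/2 + x*cos(2*x)/2 - sin(2*x)/4.
Then F(pi/8) - F(0) = (sqrt(2)*(-32 + pi**2 + 8*pi)/256) - (0) = sqrt(2)*(-32 + pi**2 + 8*pi)/256.

sqrt(2)*(-32 + pi**2 + 8*pi)/256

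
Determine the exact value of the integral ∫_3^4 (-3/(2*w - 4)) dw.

-3*log(2)/2

An antiderivative is F(w) = -3*log(2*w - 4)/2.
Then F(4) - F(3) = (-log(8)) - (-3*log(2)/2) = -3*log(2)/2.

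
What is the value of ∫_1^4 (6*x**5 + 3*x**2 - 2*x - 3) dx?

4134

By the power rule, an antiderivative is F(x) = x**6 + x**3 - x**2 - 3*x.
Then F(4) - F(1) = (4132) - (-2) = 4134.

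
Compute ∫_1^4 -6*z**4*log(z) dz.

6138/25 - 12288*log(2)/5

Integrate by parts once (u = ln z, dv = -6*z**4 dz).
An antiderivative is F(z) = -6*z**5*(5*log(z) - 1)/25.
Then F(4) - F(1) = (6144/25 - 12288*log(2)/5) - (6/25) = 6138/25 - 12288*log(2)/5.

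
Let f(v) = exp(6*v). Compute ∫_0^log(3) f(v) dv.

364/3

Let u = exp(v), so du = exp(v) dv. When v = 0, u = 1; when v = log(3), u = 3.
The integral becomes ∫ u**5 du from 1 to 3, with antiderivative u**6/6.
Back in v: F(v) = exp(6*v)/6.
Then F(log(3)) - F(0) = (243/2) - (1/6) = 364/3.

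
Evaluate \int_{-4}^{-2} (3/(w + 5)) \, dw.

An antiderivative is F(w) = 3*log(w + 5).
Then F(-2) - F(-4) = (log(27)) - (0) = log(27).

log(27)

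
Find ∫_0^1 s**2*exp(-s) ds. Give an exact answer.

Integrate by parts twice (u = s^2, dv = exp(-s) ds).
An antiderivative is F(s) = (-s**2 - 2*s - 2)*exp(-s).
Then F(1) - F(0) = (-5*exp(-1)) - (-2) = 2 - 5*exp(-1).

2 - 5*exp(-1)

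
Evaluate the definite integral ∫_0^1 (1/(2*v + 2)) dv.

An antiderivative is F(v) = log(2*v + 2)/2.
Then F(1) - F(0) = (log(2)) - (log(2)/2) = log(2)/2.

log(2)/2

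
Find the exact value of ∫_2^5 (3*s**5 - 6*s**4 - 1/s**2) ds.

20343/5

By the power rule, an antiderivative is F(s) = s**6/2 - 6*s**5/5 + 1/s.
Then F(5) - F(2) = (40627/10) - (-59/10) = 20343/5.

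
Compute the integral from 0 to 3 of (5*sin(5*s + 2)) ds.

cos(2) - cos(17)

Let u = 5*s + 2, so du = 5 ds. When s = 0, u = 2; when s = 3, u = 17.
The integral becomes ∫ sin(u) du from 2 to 17, with antiderivative -cos(u).
Back in s: F(s) = -cos(5*s + 2).
Then F(3) - F(0) = (-cos(17)) - (-cos(2)) = cos(2) - cos(17).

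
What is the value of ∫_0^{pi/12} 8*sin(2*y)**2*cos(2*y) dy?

Let u = sin(2*y), so du = 2*cos(2*y) dy. When y = 0, u = 0; when y = pi/12, u = 1/2.
The integral becomes 4·∫ u**2 du from 0 to 1/2, with antiderivative 4*u**3/3.
Back in y: F(y) = 4*sin(2*y)**3/3.
Then F(pi/12) - F(0) = (1/6) - (0) = 1/6.

1/6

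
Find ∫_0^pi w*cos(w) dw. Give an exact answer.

Integrate by parts once (u = w, dv = cos(w) dw).
An antiderivative is F(w) = w*sin(w) + cos(w).
Then F(pi) - F(0) = (-1) - (1) = -2.

-2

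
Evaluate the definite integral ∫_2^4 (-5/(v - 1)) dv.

-5*log(3)

An antiderivative is F(v) = -5*log(v - 1).
Then F(4) - F(2) = (-5*log(3)) - (0) = -5*log(3).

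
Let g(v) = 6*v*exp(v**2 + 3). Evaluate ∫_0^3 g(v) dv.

Let u = v**2 + 3, so du = 2*v dv. When v = 0, u = 3; when v = 3, u = 12.
The integral becomes 3·∫ exp(u) du from 3 to 12, with antiderivative 3*exp(u).
Back in v: F(v) = 3*exp(v**2 + 3).
Then F(3) - F(0) = (3*exp(12)) - (3*exp(3)) = -3*(1 - exp(9))*exp(3).

-3*(1 - exp(9))*exp(3)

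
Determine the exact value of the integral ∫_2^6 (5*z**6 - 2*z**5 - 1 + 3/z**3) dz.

3870899/21

By the power rule, an antiderivative is F(z) = 5*z**7/7 - z**6/3 - z - 3/(2*z**2).
Then F(6) - F(2) = (30978569/168) - (11377/168) = 3870899/21.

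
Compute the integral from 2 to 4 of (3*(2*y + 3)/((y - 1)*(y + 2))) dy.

-log(2) + 6*log(3)

Factor the denominator: y**2 + y - 2 = (y + 2)(y - 1).
Partial fractions: 3*(2*y + 3)/((y - 1)*(y + 2)) = 1/(y + 2) + 5/(y - 1).
An antiderivative is F(y) = 5*log(y - 1) + log(y + 2).
Then F(4) - F(2) = (log(2) + 6*log(3)) - (log(4)) = -log(2) + 6*log(3).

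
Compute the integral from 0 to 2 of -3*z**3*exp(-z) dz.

Integrate by parts 3 times (u = z^3, dv = -3*exp(-z) dz).
An antiderivative is F(z) = (3*z**3 + 9*z**2 + 18*z + 18)*exp(-z).
Then F(2) - F(0) = (114*exp(-2)) - (18) = -18 + 114*exp(-2).

-18 + 114*exp(-2)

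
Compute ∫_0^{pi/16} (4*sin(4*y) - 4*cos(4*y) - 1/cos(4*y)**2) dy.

An antiderivative is F(y) = -sin(4*y) - cos(4*y) - tan(4*y)/4.
Then F(pi/16) - F(0) = (-sqrt(2) - 1/4) - (-1) = 3/4 - sqrt(2).

3/4 - sqrt(2)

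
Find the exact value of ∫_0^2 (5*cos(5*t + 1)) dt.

sin(11) - sin(1)

Let u = 5*t + 1, so du = 5 dt. When t = 0, u = 1; when t = 2, u = 11.
The integral becomes ∫ cos(u) du from 1 to 11, with antiderivative sin(u).
Back in t: F(t) = sin(5*t + 1).
Then F(2) - F(0) = (sin(11)) - (sin(1)) = sin(11) - sin(1).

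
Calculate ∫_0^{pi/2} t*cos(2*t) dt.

-1/2

Integrate by parts once (u = t, dv = cos(2*t) dt).
An antiderivative is F(t) = t*sin(2*t)/2 + cos(2*t)/4.
Then F(pi/2) - F(0) = (-1/4) - (1/4) = -1/2.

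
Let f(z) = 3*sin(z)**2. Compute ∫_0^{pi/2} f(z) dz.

3*pi/4

Use the identity sin^2(z) = (1 - cos(2*z))/2.
An antiderivative is F(z) = 3*z/2 - 3*sin(2*z)/4.
Then F(pi/2) - F(0) = (3*pi/4) - (0) = 3*pi/4.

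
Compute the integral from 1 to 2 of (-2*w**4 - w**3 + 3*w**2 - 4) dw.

By the power rule, an antiderivative is F(w) = -2*w**5/5 - w**4/4 + w**3 - 4*w.
Then F(2) - F(1) = (-84/5) - (-73/20) = -263/20.

-263/20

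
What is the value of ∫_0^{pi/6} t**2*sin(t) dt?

-2 - sqrt(3)*pi**2/72 + pi/6 + sqrt(3)

Integrate by parts twice (u = t^2, dv = sin(t) dt).
An antiderivative is F(t) = -t**2*cos(t) + 2*t*sin(t) + 2*cos(t).
Then F(pi/6) - F(0) = (-sqrt(3)*pi**2/72 + pi/6 + sqrt(3)) - (2) = -2 - sqrt(3)*pi**2/72 + pi/6 + sqrt(3).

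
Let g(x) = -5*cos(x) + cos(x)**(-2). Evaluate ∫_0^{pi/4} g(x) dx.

1 - 5*sqrt(2)/2

An antiderivative is F(x) = -5*sin(x) + tan(x).
Then F(pi/4) - F(0) = (1 - 5*sqrt(2)/2) - (0) = 1 - 5*sqrt(2)/2.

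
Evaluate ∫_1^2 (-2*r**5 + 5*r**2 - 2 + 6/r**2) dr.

-25/3

By the power rule, an antiderivative is F(r) = -r**6/3 + 5*r**3/3 - 2*r - 6/r.
Then F(2) - F(1) = (-15) - (-20/3) = -25/3.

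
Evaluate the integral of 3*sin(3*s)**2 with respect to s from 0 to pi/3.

pi/2

Use the identity sin^2(3*s) = (1 - cos(6*s))/2.
An antiderivative is F(s) = 3*s/2 - sin(6*s)/4.
Then F(pi/3) - F(0) = (pi/2) - (0) = pi/2.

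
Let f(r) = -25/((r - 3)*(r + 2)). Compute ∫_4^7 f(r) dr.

Factor the denominator: r**2 - r - 6 = (r + 2)(r - 3).
Partial fractions: -25/((r - 3)*(r + 2)) = 5/(r + 2) - 5/(r - 3).
An antiderivative is F(r) = -5*log(r - 3) + 5*log(r + 2).
Then F(7) - F(4) = (-10*log(2) + 10*log(3)) - (5*log(2) + 5*log(3)) = -15*log(2) + 5*log(3).

-15*log(2) + 5*log(3)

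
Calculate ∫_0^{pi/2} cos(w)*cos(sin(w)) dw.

sin(1)

Let u = sin(w), so du = cos(w) dw. When w = 0, u = 0; when w = pi/2, u = 1.
The integral becomes ∫ cos(u) du from 0 to 1, with antiderivative sin(u).
Back in w: F(w) = sin(sin(w)).
Then F(pi/2) - F(0) = (sin(1)) - (0) = sin(1).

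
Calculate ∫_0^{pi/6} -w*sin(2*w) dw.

-sqrt(3)/8 + pi/24

Integrate by parts once (u = w, dv = -sin(2*w) dw).
An antiderivative is F(w) = w*cos(2*w)/2 - sin(2*w)/4.
Then F(pi/6) - F(0) = (-sqrt(3)/8 + pi/24) - (0) = -sqrt(3)/8 + pi/24.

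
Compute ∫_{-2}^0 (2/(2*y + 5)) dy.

log(5)

An antiderivative is F(y) = log(2*y + 5).
Then F(0) - F(-2) = (log(5)) - (0) = log(5).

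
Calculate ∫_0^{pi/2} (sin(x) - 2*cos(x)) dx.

-1

An antiderivative is F(x) = -2*sin(x) - cos(x).
Then F(pi/2) - F(0) = (-2) - (-1) = -1.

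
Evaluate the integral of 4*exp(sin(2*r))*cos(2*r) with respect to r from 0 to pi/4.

Let u = sin(2*r), so du = 2*cos(2*r) dr. When r = 0, u = 0; when r = pi/4, u = 1.
The integral becomes 2·∫ exp(u) du from 0 to 1, with antiderivative 2*exp(u).
Back in r: F(r) = 2*exp(sin(2*r)).
Then F(pi/4) - F(0) = (2*E) - (2) = -2 + 2*E.

-2 + 2*E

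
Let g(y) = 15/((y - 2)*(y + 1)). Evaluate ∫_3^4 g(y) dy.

Factor the denominator: y**2 - y - 2 = (y + 1)(y - 2).
Partial fractions: 15/((y - 2)*(y + 1)) = -5/(y + 1) + 5/(y - 2).
An antiderivative is F(y) = 5*log(y - 2) - 5*log(y + 1).
Then F(4) - F(3) = (-5*log(5) + 5*log(2)) - (-10*log(2)) = -5*log(5) + 15*log(2).

-5*log(5) + 15*log(2)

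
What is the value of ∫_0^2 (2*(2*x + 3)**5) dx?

58460/3

Let u = 2*x + 3, so du = 2 dx. When x = 0, u = 3; when x = 2, u = 7.
The integral becomes ∫ u**5 du from 3 to 7, with antiderivative u**6/6.
Back in x: F(x) = (2*x + 3)**6/6.
Then F(2) - F(0) = (117649/6) - (243/2) = 58460/3.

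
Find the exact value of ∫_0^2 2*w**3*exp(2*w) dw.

3/4 + 17*exp(4)/4

Integrate by parts 3 times (u = w^3, dv = 2*exp(2*w) dw).
An antiderivative is F(w) = (4*w**3 - 6*w**2 + 6*w - 3)*exp(2*w)/4.
Then F(2) - F(0) = (17*exp(4)/4) - (-3/4) = 3/4 + 17*exp(4)/4.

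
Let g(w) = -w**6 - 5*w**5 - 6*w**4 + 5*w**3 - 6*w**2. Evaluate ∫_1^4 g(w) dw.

-950289/140

By the power rule, an antiderivative is F(w) = -w**7/7 - 5*w**6/6 - 6*w**5/5 + 5*w**4/4 - 2*w**3.
Then F(4) - F(1) = (-713024/105) - (-1229/420) = -950289/140.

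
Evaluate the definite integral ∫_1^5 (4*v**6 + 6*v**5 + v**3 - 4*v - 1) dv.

By the power rule, an antiderivative is F(v) = 4*v**7/7 + v**6 + v**4/4 - 2*v**2 - v.
Then F(5) - F(1) = (1690335/28) - (-33/28) = 422592/7.

422592/7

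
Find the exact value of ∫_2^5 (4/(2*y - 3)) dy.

An antiderivative is F(y) = 2*log(2*y - 3).
Then F(5) - F(2) = (log(49)) - (0) = log(49).

log(49)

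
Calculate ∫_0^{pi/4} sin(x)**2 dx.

-1/4 + pi/8

Use the identity sin^2(x) = (1 - cos(2*x))/2.
An antiderivative is F(x) = x/2 - sin(2*x)/4.
Then F(pi/4) - F(0) = (-1/4 + pi/8) - (0) = -1/4 + pi/8.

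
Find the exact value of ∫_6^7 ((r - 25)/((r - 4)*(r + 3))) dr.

-11*log(3) + 7*log(2) + 4*log(5)

Factor the denominator: r**2 - r - 12 = (r + 3)(r - 4).
Partial fractions: (r - 25)/((r - 4)*(r + 3)) = 4/(r + 3) - 3/(r - 4).
An antiderivative is F(r) = -3*log(r - 4) + 4*log(r + 3).
Then F(7) - F(6) = (-3*log(3) + 4*log(2) + 4*log(5)) - (-3*log(2) + 8*log(3)) = -11*log(3) + 7*log(2) + 4*log(5).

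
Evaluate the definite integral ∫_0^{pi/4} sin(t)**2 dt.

-1/4 + pi/8

Use the identity sin^2(t) = (1 - cos(2*t))/2.
An antiderivative is F(t) = t/2 - sin(2*t)/4.
Then F(pi/4) - F(0) = (-1/4 + pi/8) - (0) = -1/4 + pi/8.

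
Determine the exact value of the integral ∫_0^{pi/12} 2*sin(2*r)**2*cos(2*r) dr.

1/24

Let u = sin(2*r), so du = 2*cos(2*r) dr. When r = 0, u = 0; when r = pi/12, u = 1/2.
The integral becomes ∫ u**2 du from 0 to 1/2, with antiderivative u**3/3.
Back in r: F(r) = sin(2*r)**3/3.
Then F(pi/12) - F(0) = (1/24) - (0) = 1/24.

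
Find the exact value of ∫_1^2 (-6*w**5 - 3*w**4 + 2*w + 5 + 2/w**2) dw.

By the power rule, an antiderivative is F(w) = -w**6 - 3*w**5/5 + w**2 + 5*w - 2/w.
Then F(2) - F(1) = (-351/5) - (12/5) = -363/5.

-363/5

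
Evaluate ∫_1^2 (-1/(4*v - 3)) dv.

An antiderivative is F(v) = -log(4*v - 3)/4.
Then F(2) - F(1) = (-log(5)/4) - (0) = -log(5)/4.

-log(5)/4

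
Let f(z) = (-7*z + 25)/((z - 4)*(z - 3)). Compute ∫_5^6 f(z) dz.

log(2/81)

Factor the denominator: z**2 - 7*z + 12 = (z - 3)(z - 4).
Partial fractions: (-7*z + 25)/((z - 4)*(z - 3)) = -4/(z - 3) - 3/(z - 4).
An antiderivative is F(z) = -3*log(z - 4) - 4*log(z - 3).
Then F(6) - F(5) = (-4*log(3) - 3*log(2)) - (-log(16)) = log(2/81).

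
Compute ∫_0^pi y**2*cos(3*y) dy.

Integrate by parts twice (u = y^2, dv = cos(3*y) dy).
An antiderivative is F(y) = y**2*sin(3*y)/3 + 2*y*cos(3*y)/9 - 2*sin(3*y)/27.
Then F(pi) - F(0) = (-2*pi/9) - (0) = -2*pi/9.

-2*pi/9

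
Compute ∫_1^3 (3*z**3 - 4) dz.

By the power rule, an antiderivative is F(z) = 3*z**4/4 - 4*z.
Then F(3) - F(1) = (195/4) - (-13/4) = 52.

52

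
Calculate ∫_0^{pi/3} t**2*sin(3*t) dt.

-4/27 + pi**2/27

Integrate by parts twice (u = t^2, dv = sin(3*t) dt).
An antiderivative is F(t) = -t**2*cos(3*t)/3 + 2*t*sin(3*t)/9 + 2*cos(3*t)/27.
Then F(pi/3) - F(0) = (-2/27 + pi**2/27) - (2/27) = -4/27 + pi**2/27.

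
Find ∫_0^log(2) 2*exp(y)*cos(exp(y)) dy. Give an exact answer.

Let u = exp(y), so du = exp(y) dy. When y = 0, u = 1; when y = log(2), u = 2.
The integral becomes 2·∫ cos(u) du from 1 to 2, with antiderivative 2*sin(u).
Back in y: F(y) = 2*sin(exp(y)).
Then F(log(2)) - F(0) = (2*sin(2)) - (2*sin(1)) = -2*sin(1) + 2*sin(2).

-2*sin(1) + 2*sin(2)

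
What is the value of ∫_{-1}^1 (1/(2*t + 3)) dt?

log(5)/2

An antiderivative is F(t) = log(2*t + 3)/2.
Then F(1) - F(-1) = (log(5)/2) - (0) = log(5)/2.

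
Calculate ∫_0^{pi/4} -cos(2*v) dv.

-1/2

An antiderivative is F(v) = -sin(2*v)/2.
Then F(pi/4) - F(0) = (-1/2) - (0) = -1/2.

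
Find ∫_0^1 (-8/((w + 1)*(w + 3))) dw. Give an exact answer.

Factor the denominator: w**2 + 4*w + 3 = (w + 3)(w + 1).
Partial fractions: -8/((w + 1)*(w + 3)) = 4/(w + 3) - 4/(w + 1).
An antiderivative is F(w) = -4*log(w + 1) + 4*log(w + 3).
Then F(1) - F(0) = (log(16)) - (log(81)) = log(16/81).

log(16/81)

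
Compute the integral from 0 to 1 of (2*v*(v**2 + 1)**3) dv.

15/4

Let u = v**2 + 1, so du = 2*v dv. When v = 0, u = 1; when v = 1, u = 2.
The integral becomes ∫ u**3 du from 1 to 2, with antiderivative u**4/4.
Back in v: F(v) = (v**2 + 1)**4/4.
Then F(1) - F(0) = (4) - (1/4) = 15/4.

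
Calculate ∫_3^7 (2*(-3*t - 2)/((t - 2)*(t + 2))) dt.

-4*log(3) - 2*log(5)

Factor the denominator: t**2 - 4 = (t + 2)(t - 2).
Partial fractions: 2*(-3*t - 2)/((t - 2)*(t + 2)) = -2/(t + 2) - 4/(t - 2).
An antiderivative is F(t) = -4*log(t - 2) - 2*log(t + 2).
Then F(7) - F(3) = (-4*log(5) - 4*log(3)) - (-log(25)) = -4*log(3) - 2*log(5).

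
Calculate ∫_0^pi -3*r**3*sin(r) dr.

Integrate by parts 3 times (u = r^3, dv = -3*sin(r) dr).
An antiderivative is F(r) = 3*r**3*cos(r) - 9*r**2*sin(r) - 18*r*cos(r) + 18*sin(r).
Then F(pi) - F(0) = (3*pi*(6 - pi**2)) - (0) = 3*pi*(6 - pi**2).

3*pi*(6 - pi**2)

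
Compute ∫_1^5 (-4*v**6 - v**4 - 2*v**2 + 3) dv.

-4760464/105

By the power rule, an antiderivative is F(v) = -4*v**7/7 - v**5/5 - 2*v**3/3 + 3*v.
Then F(5) - F(1) = (-952060/21) - (164/105) = -4760464/105.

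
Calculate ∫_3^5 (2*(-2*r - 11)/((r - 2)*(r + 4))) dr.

Factor the denominator: r**2 + 2*r - 8 = (r + 4)(r - 2).
Partial fractions: 2*(-2*r - 11)/((r - 2)*(r + 4)) = 1/(r + 4) - 5/(r - 2).
An antiderivative is F(r) = -5*log(r - 2) + log(r + 4).
Then F(5) - F(3) = (-log(27)) - (log(7)) = -3*log(3) - log(7).

-3*log(3) - log(7)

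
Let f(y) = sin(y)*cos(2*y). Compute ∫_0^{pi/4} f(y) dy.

-1/3 + sqrt(2)/3

Use the identity sin(y)cos(2*y) = [sin(3*y) + sin(-y)]/2.
An antiderivative is F(y) = cos(y)/2 - cos(3*y)/6.
Then F(pi/4) - F(0) = (sqrt(2)/3) - (1/3) = -1/3 + sqrt(2)/3.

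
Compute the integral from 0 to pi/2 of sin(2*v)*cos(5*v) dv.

-2/21

Use the identity sin(2*v)cos(5*v) = [sin(7*v) + sin(-3*v)]/2.
An antiderivative is F(v) = cos(3*v)/6 - cos(7*v)/14.
Then F(pi/2) - F(0) = (0) - (2/21) = -2/21.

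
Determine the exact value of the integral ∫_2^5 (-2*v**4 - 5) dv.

-6261/5

By the power rule, an antiderivative is F(v) = -2*v**5/5 - 5*v.
Then F(5) - F(2) = (-1275) - (-114/5) = -6261/5.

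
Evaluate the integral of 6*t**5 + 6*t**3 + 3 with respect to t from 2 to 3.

By the power rule, an antiderivative is F(t) = t**6 + 3*t**4/2 + 3*t.
Then F(3) - F(2) = (1719/2) - (94) = 1531/2.

1531/2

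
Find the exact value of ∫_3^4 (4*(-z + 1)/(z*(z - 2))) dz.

log(9/64)

Factor the denominator: z**2 - 2*z = z(z - 2).
Partial fractions: 4*(-z + 1)/(z*(z - 2)) = -2/z - 2/(z - 2).
An antiderivative is F(z) = -2*log(z) - 2*log(z - 2).
Then F(4) - F(3) = (-log(64)) - (-log(9)) = log(9/64).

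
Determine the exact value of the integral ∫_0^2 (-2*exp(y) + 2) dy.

An antiderivative is F(y) = 2*y - 2*exp(y).
Then F(2) - F(0) = (4 - 2*exp(2)) - (-2) = 6 - 2*exp(2).

6 - 2*exp(2)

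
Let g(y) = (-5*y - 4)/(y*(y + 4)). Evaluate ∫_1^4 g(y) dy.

Factor the denominator: y**2 + 4*y = (y + 4)y.
Partial fractions: (-5*y - 4)/(y*(y + 4)) = -4/(y + 4) - 1/y.
An antiderivative is F(y) = -log(y) - 4*log(y + 4).
Then F(4) - F(1) = (-14*log(2)) - (-4*log(5)) = -14*log(2) + 4*log(5).

-14*log(2) + 4*log(5)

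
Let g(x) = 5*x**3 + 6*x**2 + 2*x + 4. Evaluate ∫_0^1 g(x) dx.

33/4

By the power rule, an antiderivative is F(x) = 5*x**4/4 + 2*x**3 + x**2 + 4*x.
Then F(1) - F(0) = (33/4) - (0) = 33/4.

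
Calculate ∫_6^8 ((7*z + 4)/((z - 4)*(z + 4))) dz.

Factor the denominator: z**2 - 16 = (z + 4)(z - 4).
Partial fractions: (7*z + 4)/((z - 4)*(z + 4)) = 3/(z + 4) + 4/(z - 4).
An antiderivative is F(z) = 4*log(z - 4) + 3*log(z + 4).
Then F(8) - F(6) = (3*log(3) + 14*log(2)) - (3*log(5) + 7*log(2)) = -3*log(5) + 3*log(3) + 7*log(2).

-3*log(5) + 3*log(3) + 7*log(2)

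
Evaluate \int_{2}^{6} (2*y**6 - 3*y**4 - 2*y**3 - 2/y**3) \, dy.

By the power rule, an antiderivative is F(y) = 2*y**7/7 - 3*y**5/5 - y**4/2 + y**(-2).
Then F(6) - F(2) = (94081859/1260) - (1347/140) = 23517434/315.

23517434/315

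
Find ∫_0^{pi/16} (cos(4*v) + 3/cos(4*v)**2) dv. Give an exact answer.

sqrt(2)/8 + 3/4

An antiderivative is F(v) = sin(4*v)/4 + 3*tan(4*v)/4.
Then F(pi/16) - F(0) = (sqrt(2)/8 + 3/4) - (0) = sqrt(2)/8 + 3/4.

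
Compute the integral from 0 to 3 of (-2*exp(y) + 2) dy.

An antiderivative is F(y) = 2*y - 2*exp(y).
Then F(3) - F(0) = (6 - 2*exp(3)) - (-2) = 8 - 2*exp(3).

8 - 2*exp(3)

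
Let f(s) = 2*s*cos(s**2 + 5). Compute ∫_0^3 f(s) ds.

Let u = s**2 + 5, so du = 2*s ds. When s = 0, u = 5; when s = 3, u = 14.
The integral becomes ∫ cos(u) du from 5 to 14, with antiderivative sin(u).
Back in s: F(s) = sin(s**2 + 5).
Then F(3) - F(0) = (sin(14)) - (sin(5)) = -sin(5) + sin(14).

-sin(5) + sin(14)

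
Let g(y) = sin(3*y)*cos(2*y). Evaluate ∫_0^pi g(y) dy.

6/5

Use the identity sin(3*y)cos(2*y) = [sin(5*y) + sin(y)]/2.
An antiderivative is F(y) = -cos(y)/2 - cos(5*y)/10.
Then F(pi) - F(0) = (3/5) - (-3/5) = 6/5.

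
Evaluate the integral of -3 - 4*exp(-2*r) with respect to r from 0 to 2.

-8 + 2*exp(-4)

An antiderivative is F(r) = -3*r + 2*exp(-2*r).
Then F(2) - F(0) = (-6 + 2*exp(-4)) - (2) = -8 + 2*exp(-4).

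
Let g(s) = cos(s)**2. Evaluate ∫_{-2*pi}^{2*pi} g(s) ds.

Use the identity cos^2(s) = (1 + cos(2*s))/2.
An antiderivative is F(s) = s/2 + sin(2*s)/4.
Then F(2*pi) - F(-2*pi) = (pi) - (-pi) = 2*pi.

2*pi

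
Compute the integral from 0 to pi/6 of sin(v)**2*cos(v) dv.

Let u = sin(v), so du = cos(v) dv. When v = 0, u = 0; when v = pi/6, u = 1/2.
The integral becomes ∫ u**2 du from 0 to 1/2, with antiderivative u**3/3.
Back in v: F(v) = sin(v)**3/3.
Then F(pi/6) - F(0) = (1/24) - (0) = 1/24.

1/24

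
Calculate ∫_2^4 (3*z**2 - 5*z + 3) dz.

32

By the power rule, an antiderivative is F(z) = z**3 - 5*z**2/2 + 3*z.
Then F(4) - F(2) = (36) - (4) = 32.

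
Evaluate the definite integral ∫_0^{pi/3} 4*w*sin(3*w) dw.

4*pi/9

Integrate by parts once (u = w, dv = 4*sin(3*w) dw).
An antiderivative is F(w) = -4*w*cos(3*w)/3 + 4*sin(3*w)/9.
Then F(pi/3) - F(0) = (4*pi/9) - (0) = 4*pi/9.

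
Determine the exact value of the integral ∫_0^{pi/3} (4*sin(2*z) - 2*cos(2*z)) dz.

3 - sqrt(3)/2

An antiderivative is F(z) = -sin(2*z) - 2*cos(2*z).
Then F(pi/3) - F(0) = (1 - sqrt(3)/2) - (-2) = 3 - sqrt(3)/2.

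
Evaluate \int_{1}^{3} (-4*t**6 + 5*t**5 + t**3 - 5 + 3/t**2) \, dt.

By the power rule, an antiderivative is F(t) = -4*t**7/7 + 5*t**6/6 + t**4/4 - 5*t - 3/t.
Then F(3) - F(1) = (-17863/28) - (-629/84) = -13240/21.

-13240/21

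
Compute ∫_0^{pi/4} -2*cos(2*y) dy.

-1

An antiderivative is F(y) = -sin(2*y).
Then F(pi/4) - F(0) = (-1) - (0) = -1.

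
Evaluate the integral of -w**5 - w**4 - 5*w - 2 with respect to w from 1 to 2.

-131/5

By the power rule, an antiderivative is F(w) = -w**6/6 - w**5/5 - 5*w**2/2 - 2*w.
Then F(2) - F(1) = (-466/15) - (-73/15) = -131/5.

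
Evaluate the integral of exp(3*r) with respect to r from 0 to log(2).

7/3

Let u = exp(r), so du = exp(r) dr. When r = 0, u = 1; when r = log(2), u = 2.
The integral becomes ∫ u**2 du from 1 to 2, with antiderivative u**3/3.
Back in r: F(r) = exp(3*r)/3.
Then F(log(2)) - F(0) = (8/3) - (1/3) = 7/3.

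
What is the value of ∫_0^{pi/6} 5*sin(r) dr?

5 - 5*sqrt(3)/2

An antiderivative is F(r) = -5*cos(r).
Then F(pi/6) - F(0) = (-5*sqrt(3)/2) - (-5) = 5 - 5*sqrt(3)/2.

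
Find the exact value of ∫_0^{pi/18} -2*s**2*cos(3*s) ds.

-sqrt(3)*pi/81 - pi**2/972 + 2/27

Integrate by parts twice (u = s^2, dv = -2*cos(3*s) ds).
An antiderivative is F(s) = -2*s**2*sin(3*s)/3 - 4*s*cos(3*s)/9 + 4*sin(3*s)/27.
Then F(pi/18) - F(0) = (-sqrt(3)*pi/81 - pi**2/972 + 2/27) - (0) = -sqrt(3)*pi/81 - pi**2/972 + 2/27.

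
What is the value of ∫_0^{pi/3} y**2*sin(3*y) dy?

Integrate by parts twice (u = y^2, dv = sin(3*y) dy).
An antiderivative is F(y) = -y**2*cos(3*y)/3 + 2*y*sin(3*y)/9 + 2*cos(3*y)/27.
Then F(pi/3) - F(0) = (-2/27 + pi**2/27) - (2/27) = -4/27 + pi**2/27.

-4/27 + pi**2/27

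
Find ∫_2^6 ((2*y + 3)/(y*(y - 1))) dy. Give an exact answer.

Factor the denominator: y**2 - y = y(y - 1).
Partial fractions: (2*y + 3)/(y*(y - 1)) = -3/y + 5/(y - 1).
An antiderivative is F(y) = -3*log(y) + 5*log(y - 1).
Then F(6) - F(2) = (-3*log(3) - 3*log(2) + 5*log(5)) - (-log(8)) = -3*log(3) + 5*log(5).

-3*log(3) + 5*log(5)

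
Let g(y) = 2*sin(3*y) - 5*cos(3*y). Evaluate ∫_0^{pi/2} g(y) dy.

An antiderivative is F(y) = -5*sin(3*y)/3 - 2*cos(3*y)/3.
Then F(pi/2) - F(0) = (5/3) - (-2/3) = 7/3.

7/3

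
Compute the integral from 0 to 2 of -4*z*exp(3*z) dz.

Integrate by parts once (u = z, dv = -4*exp(3*z) dz).
An antiderivative is F(z) = (-12*z + 4)*exp(3*z)/9.
Then F(2) - F(0) = (-20*exp(6)/9) - (4/9) = -20*exp(6)/9 - 4/9.

-20*exp(6)/9 - 4/9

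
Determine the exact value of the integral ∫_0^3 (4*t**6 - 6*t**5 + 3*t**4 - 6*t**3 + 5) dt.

By the power rule, an antiderivative is F(t) = 4*t**7/7 - t**6 + 3*t**5/5 - 3*t**4/2 + 5*t.
Then F(3) - F(0) = (39201/70) - (0) = 39201/70.

39201/70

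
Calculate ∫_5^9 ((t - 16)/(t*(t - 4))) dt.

Factor the denominator: t**2 - 4*t = t(t - 4).
Partial fractions: (t - 16)/(t*(t - 4)) = 4/t - 3/(t - 4).
An antiderivative is F(t) = 4*log(t) - 3*log(t - 4).
Then F(9) - F(5) = (-3*log(5) + 8*log(3)) - (4*log(5)) = -7*log(5) + 8*log(3).

-7*log(5) + 8*log(3)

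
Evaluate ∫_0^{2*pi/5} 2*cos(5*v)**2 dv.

Use the identity cos^2(5*v) = (1 + cos(10*v))/2.
An antiderivative is F(v) = v + sin(10*v)/10.
Then F(2*pi/5) - F(0) = (2*pi/5) - (0) = 2*pi/5.

2*pi/5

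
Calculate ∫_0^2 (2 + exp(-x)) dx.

5 - exp(-2)

An antiderivative is F(x) = 2*x - exp(-x).
Then F(2) - F(0) = (4 - exp(-2)) - (-1) = 5 - exp(-2).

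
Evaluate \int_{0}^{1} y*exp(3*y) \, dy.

1/9 + 2*exp(3)/9

Integrate by parts once (u = y, dv = exp(3*y) dy).
An antiderivative is F(y) = (3*y - 1)*exp(3*y)/9.
Then F(1) - F(0) = (2*exp(3)/9) - (-1/9) = 1/9 + 2*exp(3)/9.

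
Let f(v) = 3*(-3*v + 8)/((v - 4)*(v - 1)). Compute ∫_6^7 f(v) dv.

Factor the denominator: v**2 - 5*v + 4 = (v - 1)(v - 4).
Partial fractions: 3*(-3*v + 8)/((v - 4)*(v - 1)) = -5/(v - 1) - 4/(v - 4).
An antiderivative is F(v) = -4*log(v - 4) - 5*log(v - 1).
Then F(7) - F(6) = (-9*log(3) - 5*log(2)) - (-5*log(5) - 4*log(2)) = -9*log(3) - log(2) + 5*log(5).

-9*log(3) - log(2) + 5*log(5)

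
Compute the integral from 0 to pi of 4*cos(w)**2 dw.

2*pi

Use the identity cos^2(w) = (1 + cos(2*w))/2.
An antiderivative is F(w) = 2*w + sin(2*w).
Then F(pi) - F(0) = (2*pi) - (0) = 2*pi.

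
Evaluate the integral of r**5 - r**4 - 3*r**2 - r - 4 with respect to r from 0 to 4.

5848/15

By the power rule, an antiderivative is F(r) = r**6/6 - r**5/5 - r**3 - r**2/2 - 4*r.
Then F(4) - F(0) = (5848/15) - (0) = 5848/15.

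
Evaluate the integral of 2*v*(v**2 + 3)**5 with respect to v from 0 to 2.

Let u = v**2 + 3, so du = 2*v dv. When v = 0, u = 3; when v = 2, u = 7.
The integral becomes ∫ u**5 du from 3 to 7, with antiderivative u**6/6.
Back in v: F(v) = (v**2 + 3)**6/6.
Then F(2) - F(0) = (117649/6) - (243/2) = 58460/3.

58460/3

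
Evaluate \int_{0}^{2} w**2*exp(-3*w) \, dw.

Integrate by parts twice (u = w^2, dv = exp(-3*w) dw).
An antiderivative is F(w) = (-9*w**2 - 6*w - 2)*exp(-3*w)/27.
Then F(2) - F(0) = (-50*exp(-6)/27) - (-2/27) = 2/27 - 50*exp(-6)/27.

2/27 - 50*exp(-6)/27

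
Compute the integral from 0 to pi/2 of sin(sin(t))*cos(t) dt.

1 - cos(1)

Let u = sin(t), so du = cos(t) dt. When t = 0, u = 0; when t = pi/2, u = 1.
The integral becomes ∫ sin(u) du from 0 to 1, with antiderivative -cos(u).
Back in t: F(t) = -cos(sin(t)).
Then F(pi/2) - F(0) = (-cos(1)) - (-1) = 1 - cos(1).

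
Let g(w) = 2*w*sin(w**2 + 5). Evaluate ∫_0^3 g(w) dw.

Let u = w**2 + 5, so du = 2*w dw. When w = 0, u = 5; when w = 3, u = 14.
The integral becomes ∫ sin(u) du from 5 to 14, with antiderivative -cos(u).
Back in w: F(w) = -cos(w**2 + 5).
Then F(3) - F(0) = (-cos(14)) - (-cos(5)) = -cos(14) + cos(5).

-cos(14) + cos(5)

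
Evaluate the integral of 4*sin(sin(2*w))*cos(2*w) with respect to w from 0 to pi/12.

Let u = sin(2*w), so du = 2*cos(2*w) dw. When w = 0, u = 0; when w = pi/12, u = 1/2.
The integral becomes 2·∫ sin(u) du from 0 to 1/2, with antiderivative -2*cos(u).
Back in w: F(w) = -2*cos(sin(2*w)).
Then F(pi/12) - F(0) = (-2*cos(1/2)) - (-2) = 2 - 2*cos(1/2).

2 - 2*cos(1/2)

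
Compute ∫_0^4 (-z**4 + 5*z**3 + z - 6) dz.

By the power rule, an antiderivative is F(z) = -z**5/5 + 5*z**4/4 + z**2/2 - 6*z.
Then F(4) - F(0) = (496/5) - (0) = 496/5.

496/5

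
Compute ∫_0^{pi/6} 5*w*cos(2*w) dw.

Integrate by parts once (u = w, dv = 5*cos(2*w) dw).
An antiderivative is F(w) = 5*w*sin(2*w)/2 + 5*cos(2*w)/4.
Then F(pi/6) - F(0) = (5/8 + 5*sqrt(3)*pi/24) - (5/4) = -5/8 + 5*sqrt(3)*pi/24.

-5/8 + 5*sqrt(3)*pi/24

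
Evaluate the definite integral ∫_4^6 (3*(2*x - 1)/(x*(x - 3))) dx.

-log(2) + 6*log(3)

Factor the denominator: x**2 - 3*x = x(x - 3).
Partial fractions: 3*(2*x - 1)/(x*(x - 3)) = 1/x + 5/(x - 3).
An antiderivative is F(x) = log(x) + 5*log(x - 3).
Then F(6) - F(4) = (log(2) + 6*log(3)) - (log(4)) = -log(2) + 6*log(3).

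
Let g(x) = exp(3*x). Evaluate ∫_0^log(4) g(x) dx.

21

Let u = exp(x), so du = exp(x) dx. When x = 0, u = 1; when x = log(4), u = 4.
The integral becomes ∫ u**2 du from 1 to 4, with antiderivative u**3/3.
Back in x: F(x) = exp(3*x)/3.
Then F(log(4)) - F(0) = (64/3) - (1/3) = 21.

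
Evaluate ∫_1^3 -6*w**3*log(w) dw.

30 - 243*log(3)/2

Integrate by parts once (u = ln w, dv = -6*w**3 dw).
An antiderivative is F(w) = -3*w**4*(4*log(w) - 1)/8.
Then F(3) - F(1) = (243/8 - 243*log(3)/2) - (3/8) = 30 - 243*log(3)/2.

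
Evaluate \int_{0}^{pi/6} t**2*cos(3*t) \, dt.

-2/27 + pi**2/108

Integrate by parts twice (u = t^2, dv = cos(3*t) dt).
An antiderivative is F(t) = t**2*sin(3*t)/3 + 2*t*cos(3*t)/9 - 2*sin(3*t)/27.
Then F(pi/6) - F(0) = (-2/27 + pi**2/108) - (0) = -2/27 + pi**2/108.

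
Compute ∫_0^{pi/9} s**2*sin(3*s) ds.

-1/27 - pi**2/486 + sqrt(3)*pi/81

Integrate by parts twice (u = s^2, dv = sin(3*s) ds).
An antiderivative is F(s) = -s**2*cos(3*s)/3 + 2*s*sin(3*s)/9 + 2*cos(3*s)/27.
Then F(pi/9) - F(0) = (-pi**2/486 + 1/27 + sqrt(3)*pi/81) - (2/27) = -1/27 - pi**2/486 + sqrt(3)*pi/81.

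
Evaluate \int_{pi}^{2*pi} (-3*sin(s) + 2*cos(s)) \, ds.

6

An antiderivative is F(s) = 2*sin(s) + 3*cos(s).
Then F(2*pi) - F(pi) = (3) - (-3) = 6.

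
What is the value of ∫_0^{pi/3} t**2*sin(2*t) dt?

Integrate by parts twice (u = t^2, dv = sin(2*t) dt).
An antiderivative is F(t) = -t**2*cos(2*t)/2 + t*sin(2*t)/2 + cos(2*t)/4.
Then F(pi/3) - F(0) = (-1/8 + pi**2/36 + sqrt(3)*pi/12) - (1/4) = -3/8 + pi**2/36 + sqrt(3)*pi/12.

-3/8 + pi**2/36 + sqrt(3)*pi/12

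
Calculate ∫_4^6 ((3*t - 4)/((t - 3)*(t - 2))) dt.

Factor the denominator: t**2 - 5*t + 6 = (t - 2)(t - 3).
Partial fractions: (3*t - 4)/((t - 3)*(t - 2)) = -2/(t - 2) + 5/(t - 3).
An antiderivative is F(t) = 5*log(t - 3) - 2*log(t - 2).
Then F(6) - F(4) = (-4*log(2) + 5*log(3)) - (-log(4)) = -2*log(2) + 5*log(3).

-2*log(2) + 5*log(3)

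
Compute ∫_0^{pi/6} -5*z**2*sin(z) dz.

-5*sqrt(3) - 5*pi/6 + 5*sqrt(3)*pi**2/72 + 10

Integrate by parts twice (u = z^2, dv = -5*sin(z) dz).
An antiderivative is F(z) = 5*z**2*cos(z) - 10*z*sin(z) - 10*cos(z).
Then F(pi/6) - F(0) = (-5*sqrt(3) - 5*pi/6 + 5*sqrt(3)*pi**2/72) - (-10) = -5*sqrt(3) - 5*pi/6 + 5*sqrt(3)*pi**2/72 + 10.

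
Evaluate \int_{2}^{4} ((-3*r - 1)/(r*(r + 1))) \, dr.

Factor the denominator: r**2 + r = (r + 1)r.
Partial fractions: (-3*r - 1)/(r*(r + 1)) = -2/(r + 1) - 1/r.
An antiderivative is F(r) = -log(r) - 2*log(r + 1).
Then F(4) - F(2) = (-log(100)) - (-log(18)) = log(9/50).

log(9/50)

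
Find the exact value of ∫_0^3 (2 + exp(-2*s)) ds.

13/2 - exp(-6)/2

An antiderivative is F(s) = 2*s - exp(-2*s)/2.
Then F(3) - F(0) = (6 - exp(-6)/2) - (-1/2) = 13/2 - exp(-6)/2.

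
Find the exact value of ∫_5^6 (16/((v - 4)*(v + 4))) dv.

Factor the denominator: v**2 - 16 = (v + 4)(v - 4).
Partial fractions: 16/((v - 4)*(v + 4)) = -2/(v + 4) + 2/(v - 4).
An antiderivative is F(v) = 2*log(v - 4) - 2*log(v + 4).
Then F(6) - F(5) = (-log(25)) - (-log(81)) = log(81/25).

log(81/25)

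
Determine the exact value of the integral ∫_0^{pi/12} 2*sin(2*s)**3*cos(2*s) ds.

Let u = sin(2*s), so du = 2*cos(2*s) ds. When s = 0, u = 0; when s = pi/12, u = 1/2.
The integral becomes ∫ u**3 du from 0 to 1/2, with antiderivative u**4/4.
Back in s: F(s) = sin(2*s)**4/4.
Then F(pi/12) - F(0) = (1/64) - (0) = 1/64.

1/64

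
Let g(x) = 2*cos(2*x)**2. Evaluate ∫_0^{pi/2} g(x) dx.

pi/2

Use the identity cos^2(2*x) = (1 + cos(4*x))/2.
An antiderivative is F(x) = x + sin(4*x)/4.
Then F(pi/2) - F(0) = (pi/2) - (0) = pi/2.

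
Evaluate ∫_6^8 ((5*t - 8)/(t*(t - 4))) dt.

Factor the denominator: t**2 - 4*t = t(t - 4).
Partial fractions: (5*t - 8)/(t*(t - 4)) = 2/t + 3/(t - 4).
An antiderivative is F(t) = 2*log(t) + 3*log(t - 4).
Then F(8) - F(6) = (12*log(2)) - (2*log(3) + 5*log(2)) = -2*log(3) + 7*log(2).

-2*log(3) + 7*log(2)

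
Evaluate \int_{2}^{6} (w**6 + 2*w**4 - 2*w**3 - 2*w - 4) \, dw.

1483376/35

By the power rule, an antiderivative is F(w) = w**7/7 + 2*w**5/5 - w**4/2 - w**2 - 4*w.
Then F(6) - F(2) = (1483764/35) - (388/35) = 1483376/35.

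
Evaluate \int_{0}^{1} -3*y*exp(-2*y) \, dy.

-3/4 + 9*exp(-2)/4

Integrate by parts once (u = y, dv = -3*exp(-2*y) dy).
An antiderivative is F(y) = (6*y + 3)*exp(-2*y)/4.
Then F(1) - F(0) = (9*exp(-2)/4) - (3/4) = -3/4 + 9*exp(-2)/4.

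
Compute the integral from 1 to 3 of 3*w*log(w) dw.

-6 + 27*log(3)/2

Integrate by parts once (u = ln w, dv = 3*w dw).
An antiderivative is F(w) = 3*w**2*(2*log(w) - 1)/4.
Then F(3) - F(1) = (-27/4 + 27*log(3)/2) - (-3/4) = -6 + 27*log(3)/2.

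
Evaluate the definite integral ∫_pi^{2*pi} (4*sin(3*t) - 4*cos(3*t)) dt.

An antiderivative is F(t) = -4*sin(3*t)/3 - 4*cos(3*t)/3.
Then F(2*pi) - F(pi) = (-4/3) - (4/3) = -8/3.

-8/3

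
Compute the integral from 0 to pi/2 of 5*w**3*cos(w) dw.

Integrate by parts 3 times (u = w^3, dv = 5*cos(w) dw).
An antiderivative is F(w) = 5*w**3*sin(w) + 15*w**2*cos(w) - 30*w*sin(w) - 30*cos(w).
Then F(pi/2) - F(0) = (5*pi*(-24 + pi**2)/8) - (-30) = -15*pi + 5*pi**3/8 + 30.

-15*pi + 5*pi**3/8 + 30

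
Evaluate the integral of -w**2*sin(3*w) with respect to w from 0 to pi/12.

Integrate by parts twice (u = w^2, dv = -sin(3*w) dw).
An antiderivative is F(w) = w**2*cos(3*w)/3 - 2*w*sin(3*w)/9 - 2*cos(3*w)/27.
Then F(pi/12) - F(0) = (sqrt(2)*(-32 - 8*pi + pi**2)/864) - (-2/27) = -sqrt(2)/27 - sqrt(2)*pi/108 + sqrt(2)*pi**2/864 + 2/27.

-sqrt(2)/27 - sqrt(2)*pi/108 + sqrt(2)*pi**2/864 + 2/27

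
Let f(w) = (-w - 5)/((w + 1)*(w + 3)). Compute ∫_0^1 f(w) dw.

Factor the denominator: w**2 + 4*w + 3 = (w + 3)(w + 1).
Partial fractions: (-w - 5)/((w + 1)*(w + 3)) = 1/(w + 3) - 2/(w + 1).
An antiderivative is F(w) = -2*log(w + 1) + log(w + 3).
Then F(1) - F(0) = (0) - (log(3)) = -log(3).

-log(3)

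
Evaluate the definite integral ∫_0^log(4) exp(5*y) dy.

Let u = exp(y), so du = exp(y) dy. When y = 0, u = 1; when y = log(4), u = 4.
The integral becomes ∫ u**4 du from 1 to 4, with antiderivative u**5/5.
Back in y: F(y) = exp(5*y)/5.
Then F(log(4)) - F(0) = (1024/5) - (1/5) = 1023/5.

1023/5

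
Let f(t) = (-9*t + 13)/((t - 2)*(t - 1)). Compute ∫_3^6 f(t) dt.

Factor the denominator: t**2 - 3*t + 2 = (t - 1)(t - 2).
Partial fractions: (-9*t + 13)/((t - 2)*(t - 1)) = -4/(t - 1) - 5/(t - 2).
An antiderivative is F(t) = -5*log(t - 2) - 4*log(t - 1).
Then F(6) - F(3) = (-10*log(2) - 4*log(5)) - (-log(16)) = -4*log(5) - 6*log(2).

-4*log(5) - 6*log(2)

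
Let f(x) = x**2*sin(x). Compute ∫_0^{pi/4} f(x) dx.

Integrate by parts twice (u = x^2, dv = sin(x) dx).
An antiderivative is F(x) = -x**2*cos(x) + 2*x*sin(x) + 2*cos(x).
Then F(pi/4) - F(0) = (sqrt(2)*(-pi**2 + 8*pi + 32)/32) - (2) = -2 - sqrt(2)*pi**2/32 + sqrt(2)*pi/4 + sqrt(2).

-2 - sqrt(2)*pi**2/32 + sqrt(2)*pi/4 + sqrt(2)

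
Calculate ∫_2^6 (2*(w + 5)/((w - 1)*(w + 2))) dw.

Factor the denominator: w**2 + w - 2 = (w + 2)(w - 1).
Partial fractions: 2*(w + 5)/((w - 1)*(w + 2)) = -2/(w + 2) + 4/(w - 1).
An antiderivative is F(w) = 4*log(w - 1) - 2*log(w + 2).
Then F(6) - F(2) = (-6*log(2) + 4*log(5)) - (-log(16)) = -2*log(2) + 4*log(5).

-2*log(2) + 4*log(5)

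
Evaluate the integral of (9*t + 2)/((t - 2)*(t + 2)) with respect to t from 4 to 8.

log(3) + 4*log(5)

Factor the denominator: t**2 - 4 = (t + 2)(t - 2).
Partial fractions: (9*t + 2)/((t - 2)*(t + 2)) = 4/(t + 2) + 5/(t - 2).
An antiderivative is F(t) = 5*log(t - 2) + 4*log(t + 2).
Then F(8) - F(4) = (5*log(3) + 9*log(2) + 4*log(5)) - (4*log(3) + 9*log(2)) = log(3) + 4*log(5).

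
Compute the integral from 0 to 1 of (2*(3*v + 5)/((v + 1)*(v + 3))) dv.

Factor the denominator: v**2 + 4*v + 3 = (v + 3)(v + 1).
Partial fractions: 2*(3*v + 5)/((v + 1)*(v + 3)) = 4/(v + 3) + 2/(v + 1).
An antiderivative is F(v) = 2*log(v + 1) + 4*log(v + 3).
Then F(1) - F(0) = (10*log(2)) - (log(81)) = -4*log(3) + 10*log(2).

-4*log(3) + 10*log(2)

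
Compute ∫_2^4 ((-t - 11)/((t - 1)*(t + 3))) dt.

-3*log(3) - 2*log(5) + 2*log(7)

Factor the denominator: t**2 + 2*t - 3 = (t + 3)(t - 1).
Partial fractions: (-t - 11)/((t - 1)*(t + 3)) = 2/(t + 3) - 3/(t - 1).
An antiderivative is F(t) = -3*log(t - 1) + 2*log(t + 3).
Then F(4) - F(2) = (log(49/27)) - (log(25)) = -3*log(3) - 2*log(5) + 2*log(7).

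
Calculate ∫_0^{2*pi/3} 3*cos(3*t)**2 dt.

Use the identity cos^2(3*t) = (1 + cos(6*t))/2.
An antiderivative is F(t) = 3*t/2 + sin(6*t)/4.
Then F(2*pi/3) - F(0) = (pi) - (0) = pi.

pi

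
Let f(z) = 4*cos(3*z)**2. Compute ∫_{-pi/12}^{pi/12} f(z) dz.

Use the identity cos^2(3*z) = (1 + cos(6*z))/2.
An antiderivative is F(z) = 2*z + sin(6*z)/3.
Then F(pi/12) - F(-pi/12) = (1/3 + pi/6) - (-pi/6 - 1/3) = 2/3 + pi/3.

2/3 + pi/3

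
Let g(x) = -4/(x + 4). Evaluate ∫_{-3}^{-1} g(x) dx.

An antiderivative is F(x) = -4*log(x + 4).
Then F(-1) - F(-3) = (-log(81)) - (0) = -log(81).

-log(81)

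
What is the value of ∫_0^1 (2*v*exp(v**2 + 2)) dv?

Let u = v**2 + 2, so du = 2*v dv. When v = 0, u = 2; when v = 1, u = 3.
The integral becomes ∫ exp(u) du from 2 to 3, with antiderivative exp(u).
Back in v: F(v) = exp(v**2 + 2).
Then F(1) - F(0) = (exp(3)) - (exp(2)) = -exp(2) + exp(3).

-exp(2) + exp(3)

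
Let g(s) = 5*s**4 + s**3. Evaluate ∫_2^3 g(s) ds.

909/4

By the power rule, an antiderivative is F(s) = s**5 + s**4/4.
Then F(3) - F(2) = (1053/4) - (36) = 909/4.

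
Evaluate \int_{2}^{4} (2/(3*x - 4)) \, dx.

4*log(2)/3

An antiderivative is F(x) = 2*log(3*x - 4)/3.
Then F(4) - F(2) = (log(4)) - (2*log(2)/3) = 4*log(2)/3.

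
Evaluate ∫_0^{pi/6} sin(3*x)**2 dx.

Use the identity sin^2(3*x) = (1 - cos(6*x))/2.
An antiderivative is F(x) = x/2 - sin(6*x)/12.
Then F(pi/6) - F(0) = (pi/12) - (0) = pi/12.

pi/12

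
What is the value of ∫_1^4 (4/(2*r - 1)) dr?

An antiderivative is F(r) = 2*log(2*r - 1).
Then F(4) - F(1) = (log(49)) - (0) = log(49).

log(49)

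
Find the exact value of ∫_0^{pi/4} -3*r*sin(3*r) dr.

Integrate by parts once (u = r, dv = -3*sin(3*r) dr).
An antiderivative is F(r) = r*cos(3*r) - sin(3*r)/3.
Then F(pi/4) - F(0) = (sqrt(2)*(-3*pi - 4)/24) - (0) = sqrt(2)*(-3*pi - 4)/24.

sqrt(2)*(-3*pi - 4)/24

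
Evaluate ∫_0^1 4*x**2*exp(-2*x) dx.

1 - 5*exp(-2)

Integrate by parts twice (u = x^2, dv = 4*exp(-2*x) dx).
An antiderivative is F(x) = (-2*x**2 - 2*x - 1)*exp(-2*x).
Then F(1) - F(0) = (-5*exp(-2)) - (-1) = 1 - 5*exp(-2).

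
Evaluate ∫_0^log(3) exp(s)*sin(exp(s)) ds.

cos(1) - cos(3)

Let u = exp(s), so du = exp(s) ds. When s = 0, u = 1; when s = log(3), u = 3.
The integral becomes ∫ sin(u) du from 1 to 3, with antiderivative -cos(u).
Back in s: F(s) = -cos(exp(s)).
Then F(log(3)) - F(0) = (-cos(3)) - (-cos(1)) = cos(1) - cos(3).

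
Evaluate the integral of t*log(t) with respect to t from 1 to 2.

Integrate by parts once (u = ln t, dv = t dt).
An antiderivative is F(t) = t**2*(2*log(t) - 1)/4.
Then F(2) - F(1) = (-1 + log(4)) - (-1/4) = -3/4 + log(4).

-3/4 + log(4)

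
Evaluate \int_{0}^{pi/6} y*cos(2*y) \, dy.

-1/8 + sqrt(3)*pi/24

Integrate by parts once (u = y, dv = cos(2*y) dy).
An antiderivative is F(y) = y*sin(2*y)/2 + cos(2*y)/4.
Then F(pi/6) - F(0) = (1/8 + sqrt(3)*pi/24) - (1/4) = -1/8 + sqrt(3)*pi/24.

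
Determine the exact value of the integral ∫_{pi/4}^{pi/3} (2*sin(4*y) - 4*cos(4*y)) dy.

An antiderivative is F(y) = -sin(4*y) - cos(4*y)/2.
Then F(pi/3) - F(pi/4) = (1/4 + sqrt(3)/2) - (1/2) = -1/4 + sqrt(3)/2.

-1/4 + sqrt(3)/2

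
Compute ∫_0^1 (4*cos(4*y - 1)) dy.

Let u = 4*y - 1, so du = 4 dy. When y = 0, u = -1; when y = 1, u = 3.
The integral becomes ∫ cos(u) du from -1 to 3, with antiderivative sin(u).
Back in y: F(y) = sin(4*y - 1).
Then F(1) - F(0) = (sin(3)) - (-sin(1)) = sin(3) + sin(1).

sin(3) + sin(1)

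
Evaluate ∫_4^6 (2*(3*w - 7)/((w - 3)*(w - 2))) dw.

Factor the denominator: w**2 - 5*w + 6 = (w - 2)(w - 3).
Partial fractions: 2*(3*w - 7)/((w - 3)*(w - 2)) = 2/(w - 2) + 4/(w - 3).
An antiderivative is F(w) = 4*log(w - 3) + 2*log(w - 2).
Then F(6) - F(4) = (4*log(2) + 4*log(3)) - (log(4)) = 2*log(2) + 4*log(3).

2*log(2) + 4*log(3)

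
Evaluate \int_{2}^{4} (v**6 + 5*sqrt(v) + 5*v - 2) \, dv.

By the power rule, an antiderivative is F(v) = v**7/7 + 10*v**(3/2)/3 + 5*v**2/2 - 2*v.
Then F(4) - F(2) = (50384/21) - (20*sqrt(2)/3 + 170/7) = 49874/21 - 20*sqrt(2)/3.

49874/21 - 20*sqrt(2)/3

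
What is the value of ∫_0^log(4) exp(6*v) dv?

Let u = exp(v), so du = exp(v) dv. When v = 0, u = 1; when v = log(4), u = 4.
The integral becomes ∫ u**5 du from 1 to 4, with antiderivative u**6/6.
Back in v: F(v) = exp(6*v)/6.
Then F(log(4)) - F(0) = (2048/3) - (1/6) = 1365/2.

1365/2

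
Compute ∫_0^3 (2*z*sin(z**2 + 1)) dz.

Let u = z**2 + 1, so du = 2*z dz. When z = 0, u = 1; when z = 3, u = 10.
The integral becomes ∫ sin(u) du from 1 to 10, with antiderivative -cos(u).
Back in z: F(z) = -cos(z**2 + 1).
Then F(3) - F(0) = (-cos(10)) - (-cos(1)) = cos(1) - cos(10).

cos(1) - cos(10)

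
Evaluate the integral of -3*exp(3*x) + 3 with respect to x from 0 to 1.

4 - exp(3)

An antiderivative is F(x) = -exp(3*x) + 3*x.
Then F(1) - F(0) = (3 - exp(3)) - (-1) = 4 - exp(3).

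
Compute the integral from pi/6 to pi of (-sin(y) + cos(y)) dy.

An antiderivative is F(y) = sin(y) + cos(y).
Then F(pi) - F(pi/6) = (-1) - (1/2 + sqrt(3)/2) = -3/2 - sqrt(3)/2.

-3/2 - sqrt(3)/2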